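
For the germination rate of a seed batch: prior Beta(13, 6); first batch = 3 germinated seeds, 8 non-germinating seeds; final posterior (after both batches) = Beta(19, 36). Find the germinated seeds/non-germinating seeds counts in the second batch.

3 germinated seeds and 22 non-germinating seeds

Sequential conjugate updates are equivalent to a single update on the pooled data, so total successes = posterior α − prior α and total failures = posterior β − prior β.
Total across both batches: 19−13=6 germinated seeds, 36−6=30 non-germinating seeds.
Subtract the first batch: 6−3=3 germinated seeds and 30−8=22 non-germinating seeds.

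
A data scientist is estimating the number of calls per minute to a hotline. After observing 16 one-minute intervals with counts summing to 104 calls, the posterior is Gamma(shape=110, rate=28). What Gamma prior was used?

A Gamma(α, β) prior (rate parametrization) on a Poisson rate with n observations summing to S gives posterior Gamma(α+S, β+n).
So α = 110 − 104 = 6 and β = 28 − 16 = 12.

Gamma(shape=6, rate=12)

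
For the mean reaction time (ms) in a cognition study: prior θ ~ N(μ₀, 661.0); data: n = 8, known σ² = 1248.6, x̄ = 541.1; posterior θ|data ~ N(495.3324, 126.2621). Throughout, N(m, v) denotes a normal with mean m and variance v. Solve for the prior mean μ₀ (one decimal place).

μ₀ = 301.5

With known observation variance, the Normal–Normal posterior has precision τ_n = τ₀ + n/σ² and mean μ_n = (τ₀μ₀ + (n/σ²)x̄)/τ_n.
Here τ₀ = 1/661.0 = 0.001513 and τ_data = 8/1248.6 = 0.006407, so τ_n = 0.007920.
Rearranging for μ₀: μ₀ = (μ_n·τ_n − τ_data·x̄)/τ₀ = (495.3324·0.007920 − 0.006407·541.1) / 0.001513 = 0.456205/0.001513 ≈ 301.5.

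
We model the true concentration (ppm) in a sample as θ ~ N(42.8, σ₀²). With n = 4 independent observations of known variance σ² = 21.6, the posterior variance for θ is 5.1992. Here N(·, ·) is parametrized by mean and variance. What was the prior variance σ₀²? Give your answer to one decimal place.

For the Normal–Normal model with known σ², precisions add: τ_n = τ₀ + n/σ².
So 1/σ₀² = 1/5.1992 − 4/21.6 = 0.192337 − 0.185185 = 0.007152.
Hence σ₀² = 1/0.007152 ≈ 139.8.

σ₀² = 139.8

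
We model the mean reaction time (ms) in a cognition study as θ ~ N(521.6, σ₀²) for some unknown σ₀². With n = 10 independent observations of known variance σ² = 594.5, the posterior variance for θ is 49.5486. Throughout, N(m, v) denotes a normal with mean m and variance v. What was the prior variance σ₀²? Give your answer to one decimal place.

σ₀² = 297.5

For the Normal–Normal model with known σ², precisions add: τ_n = τ₀ + n/σ².
So 1/σ₀² = 1/49.5486 − 10/594.5 = 0.020182 − 0.016821 = 0.003361.
Hence σ₀² = 1/0.003361 ≈ 297.5.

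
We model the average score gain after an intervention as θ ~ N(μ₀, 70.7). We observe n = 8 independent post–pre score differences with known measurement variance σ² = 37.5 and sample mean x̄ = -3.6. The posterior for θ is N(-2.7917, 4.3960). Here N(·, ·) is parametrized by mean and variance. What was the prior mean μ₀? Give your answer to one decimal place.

The posterior mean is a precision-weighted average: μ_n = (τ₀μ₀ + τ_data·x̄)/(τ₀+τ_data), with τ₀=1/σ₀² and τ_data=n/σ².
Here τ₀ = 1/70.7 = 0.014144 and τ_data = 8/37.5 = 0.213333, so τ_n = 0.227477.
Rearranging for μ₀: μ₀ = (μ_n·τ_n − τ_data·x̄)/τ₀ = (-2.7917·0.227477 − 0.213333·-3.6) / 0.014144 = 0.132951/0.014144 ≈ 9.4.

μ₀ = 9.4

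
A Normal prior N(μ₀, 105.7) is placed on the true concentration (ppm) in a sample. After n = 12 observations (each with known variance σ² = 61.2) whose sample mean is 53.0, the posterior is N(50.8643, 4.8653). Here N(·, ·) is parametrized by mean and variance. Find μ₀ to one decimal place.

μ₀ = 6.6

With known observation variance, the Normal–Normal posterior has precision τ_n = τ₀ + n/σ² and mean μ_n = (τ₀μ₀ + (n/σ²)x̄)/τ_n.
Here τ₀ = 1/105.7 = 0.009461 and τ_data = 12/61.2 = 0.196078, so τ_n = 0.205539.
Rearranging for μ₀: μ₀ = (μ_n·τ_n − τ_data·x̄)/τ₀ = (50.8643·0.205539 − 0.196078·53.0) / 0.009461 = 0.062463/0.009461 ≈ 6.6.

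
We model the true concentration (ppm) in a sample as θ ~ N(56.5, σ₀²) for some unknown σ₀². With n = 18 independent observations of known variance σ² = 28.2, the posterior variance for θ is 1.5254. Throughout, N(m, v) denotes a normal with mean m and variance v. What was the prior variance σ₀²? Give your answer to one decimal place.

Posterior precision equals prior precision plus data precision: 1/σ_n² = 1/σ₀² + n/σ².
So 1/σ₀² = 1/1.5254 − 18/28.2 = 0.655566 − 0.638298 = 0.017268.
Hence σ₀² = 1/0.017268 ≈ 57.9.

σ₀² = 57.9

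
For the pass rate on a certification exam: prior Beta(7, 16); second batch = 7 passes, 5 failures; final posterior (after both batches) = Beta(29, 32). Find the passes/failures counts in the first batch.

Sequential conjugate updates are equivalent to a single update on the pooled data, so total successes = posterior α − prior α and total failures = posterior β − prior β.
Total across both batches: 29−7=22 passes, 32−16=16 failures.
Subtract the second batch: 22−7=15 passes and 16−5=11 failures.

15 passes and 11 failures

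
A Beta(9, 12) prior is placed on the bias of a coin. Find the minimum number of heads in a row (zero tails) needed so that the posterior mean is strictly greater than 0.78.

k = 34

After k heads and 0 tails the posterior is Beta(9+k, 12), with mean (9+k)/(9+12+k).
Set (9+k)/(21+k) > 0.78 and solve: k > (0.78·21 − 9)/(1 − 0.78) = 33.545.
The smallest integer exceeding 33.545 is 34, and checking k=34: (43)/(55) = 0.7818 > 0.78.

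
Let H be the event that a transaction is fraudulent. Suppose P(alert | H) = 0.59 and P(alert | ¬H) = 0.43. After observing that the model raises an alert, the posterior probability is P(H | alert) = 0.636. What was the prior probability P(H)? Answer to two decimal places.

In odds form, posterior odds = prior odds × likelihood ratio, so prior odds = posterior odds ÷ LR.
Posterior odds = 0.636/(1−0.636) = 1.7473. LR = 0.59/0.43 = 1.3721.
Prior odds = 1.7473/1.3721 = 1.2734, so P(H) = 1.2734/(1+1.2734) ≈ 0.56.

P(H) = 0.56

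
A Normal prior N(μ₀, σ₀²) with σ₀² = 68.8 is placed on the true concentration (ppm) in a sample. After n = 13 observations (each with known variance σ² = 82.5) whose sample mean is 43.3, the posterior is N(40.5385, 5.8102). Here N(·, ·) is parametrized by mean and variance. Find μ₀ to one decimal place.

With known observation variance, the Normal–Normal posterior has precision τ_n = τ₀ + n/σ² and mean μ_n = (τ₀μ₀ + (n/σ²)x̄)/τ_n.
Here τ₀ = 1/68.8 = 0.014535 and τ_data = 13/82.5 = 0.157576, so τ_n = 0.172111.
Rearranging for μ₀: μ₀ = (μ_n·τ_n − τ_data·x̄)/τ₀ = (40.5385·0.172111 − 0.157576·43.3) / 0.014535 = 0.154081/0.014535 ≈ 10.6.

μ₀ = 10.6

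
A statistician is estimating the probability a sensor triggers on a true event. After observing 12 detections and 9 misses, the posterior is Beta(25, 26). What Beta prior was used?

Under Beta–binomial conjugacy the posterior parameters are (α+s, β+f).
So α = 25 − 12 = 13 and β = 26 − 9 = 17.

Beta(13, 17)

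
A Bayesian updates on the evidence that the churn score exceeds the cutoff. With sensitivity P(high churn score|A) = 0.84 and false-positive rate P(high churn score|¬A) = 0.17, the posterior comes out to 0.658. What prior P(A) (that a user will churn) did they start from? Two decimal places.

P(A) = 0.28

In odds form, posterior odds = prior odds × likelihood ratio, so prior odds = posterior odds ÷ LR.
Posterior odds = 0.658/(1−0.658) = 1.9240. LR = 0.84/0.17 = 4.9412.
Prior odds = 1.9240/4.9412 = 0.3894, so P(A) = 0.3894/(1+0.3894) ≈ 0.28.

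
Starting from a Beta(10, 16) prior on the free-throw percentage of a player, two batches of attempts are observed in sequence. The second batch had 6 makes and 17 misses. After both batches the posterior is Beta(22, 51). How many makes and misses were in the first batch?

Because Beta–binomial updating is additive in the counts, the combined data contributed (α_post−α_prior, β_post−β_prior) successes and failures.
Total across both batches: 22−10=12 makes, 51−16=35 misses.
Subtract the second batch: 12−6=6 makes and 35−17=18 misses.

6 makes and 18 misses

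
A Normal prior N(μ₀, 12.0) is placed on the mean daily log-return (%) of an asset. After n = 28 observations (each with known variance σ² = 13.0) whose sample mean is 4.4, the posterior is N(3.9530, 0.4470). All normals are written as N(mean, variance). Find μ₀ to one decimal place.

μ₀ = -7.6

With known observation variance, the Normal–Normal posterior has precision τ_n = τ₀ + n/σ² and mean μ_n = (τ₀μ₀ + (n/σ²)x̄)/τ_n.
Here τ₀ = 1/12.0 = 0.083333 and τ_data = 28/13.0 = 2.153846, so τ_n = 2.237179.
Rearranging for μ₀: μ₀ = (μ_n·τ_n − τ_data·x̄)/τ₀ = (3.9530·2.237179 − 2.153846·4.4) / 0.083333 = -0.633354/0.083333 ≈ -7.6.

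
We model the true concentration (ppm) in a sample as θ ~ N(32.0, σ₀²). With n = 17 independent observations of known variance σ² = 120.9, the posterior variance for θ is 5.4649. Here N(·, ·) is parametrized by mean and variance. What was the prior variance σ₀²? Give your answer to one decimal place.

Posterior precision equals prior precision plus data precision: 1/σ_n² = 1/σ₀² + n/σ².
So 1/σ₀² = 1/5.4649 − 17/120.9 = 0.182986 − 0.140612 = 0.042374.
Hence σ₀² = 1/0.042374 ≈ 23.6.

σ₀² = 23.6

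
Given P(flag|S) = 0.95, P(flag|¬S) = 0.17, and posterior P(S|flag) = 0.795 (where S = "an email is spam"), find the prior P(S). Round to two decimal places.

In odds form, posterior odds = prior odds × likelihood ratio, so prior odds = posterior odds ÷ LR.
Posterior odds = 0.795/(1−0.795) = 3.8780. LR = 0.95/0.17 = 5.5882.
Prior odds = 3.8780/5.5882 = 0.6940, so P(S) = 0.6940/(1+0.6940) ≈ 0.41.

P(S) = 0.41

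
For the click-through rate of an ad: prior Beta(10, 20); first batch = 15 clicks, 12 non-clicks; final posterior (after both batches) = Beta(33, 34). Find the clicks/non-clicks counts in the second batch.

Sequential conjugate updates are equivalent to a single update on the pooled data, so total successes = posterior α − prior α and total failures = posterior β − prior β.
Total across both batches: 33−10=23 clicks, 34−20=14 non-clicks.
Subtract the first batch: 23−15=8 clicks and 14−12=2 non-clicks.

8 clicks and 2 non-clicks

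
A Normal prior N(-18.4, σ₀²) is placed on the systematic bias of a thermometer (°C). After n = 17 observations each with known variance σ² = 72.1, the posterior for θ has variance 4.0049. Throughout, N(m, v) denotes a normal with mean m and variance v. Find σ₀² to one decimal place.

σ₀² = 71.9

For the Normal–Normal model with known σ², precisions add: τ_n = τ₀ + n/σ².
So 1/σ₀² = 1/4.0049 − 17/72.1 = 0.249694 − 0.235784 = 0.013910.
Hence σ₀² = 1/0.013910 ≈ 71.9.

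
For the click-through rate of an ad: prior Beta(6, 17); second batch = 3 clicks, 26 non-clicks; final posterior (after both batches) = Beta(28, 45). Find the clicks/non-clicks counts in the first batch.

19 clicks and 2 non-clicks

Because Beta–binomial updating is additive in the counts, the combined data contributed (α_post−α_prior, β_post−β_prior) successes and failures.
Total across both batches: 28−6=22 clicks, 45−17=28 non-clicks.
Subtract the second batch: 22−3=19 clicks and 28−26=2 non-clicks.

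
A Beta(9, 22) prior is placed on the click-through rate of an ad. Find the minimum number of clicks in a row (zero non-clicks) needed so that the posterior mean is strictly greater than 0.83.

k = 99

After k clicks and 0 non-clicks the posterior is Beta(9+k, 22), with mean (9+k)/(9+22+k).
Set (9+k)/(31+k) > 0.83 and solve: k > (0.83·31 − 9)/(1 − 0.83) = 98.412.
The smallest integer exceeding 98.412 is 99, and checking k=99: (108)/(130) = 0.8308 > 0.83.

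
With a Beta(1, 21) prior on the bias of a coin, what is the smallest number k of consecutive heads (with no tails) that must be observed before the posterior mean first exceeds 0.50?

k = 21

After k heads and 0 tails the posterior is Beta(1+k, 21), with mean (1+k)/(1+21+k).
Set (1+k)/(22+k) > 0.50 and solve: k > (0.50·22 − 1)/(1 − 0.50) = 20.000.
The smallest integer exceeding 20.000 is 21, and checking k=21: (22)/(43) = 0.5116 > 0.50.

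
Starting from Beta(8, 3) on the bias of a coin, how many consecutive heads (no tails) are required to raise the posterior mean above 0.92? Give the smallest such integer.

k = 27

After k heads and 0 tails the posterior is Beta(8+k, 3), with mean (8+k)/(8+3+k).
Set (8+k)/(11+k) > 0.92 and solve: k > (0.92·11 − 8)/(1 − 0.92) = 26.500.
The smallest integer exceeding 26.500 is 27, and checking k=27: (35)/(38) = 0.9211 > 0.92.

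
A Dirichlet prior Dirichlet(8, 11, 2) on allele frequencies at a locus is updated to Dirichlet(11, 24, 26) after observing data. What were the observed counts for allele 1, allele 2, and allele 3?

counts (3, 13, 24)

For a Dirichlet(α) prior with multinomial counts c, the posterior is Dirichlet(α + c) componentwise.
Counts are posterior − prior componentwise: 11−8=3, 24−11=13, 26−2=24.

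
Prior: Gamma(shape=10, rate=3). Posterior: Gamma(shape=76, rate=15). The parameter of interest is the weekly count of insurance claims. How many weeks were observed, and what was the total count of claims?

n = 12 weeks with total 66 claims

A Gamma(α, β) prior (rate parametrization) on a Poisson rate with n observations summing to S gives posterior Gamma(α+S, β+n).
Matching: Σxᵢ = 76 − 10 = 66 and n = 15 − 3 = 12.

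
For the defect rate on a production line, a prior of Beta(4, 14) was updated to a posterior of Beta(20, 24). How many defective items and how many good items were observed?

A Beta(a, b) prior with s successes and f failures in binomial data gives a Beta(a+s, b+f) posterior.
So s = 20 − 4 = 16 and f = 24 − 14 = 10.

16 defective items and 10 good items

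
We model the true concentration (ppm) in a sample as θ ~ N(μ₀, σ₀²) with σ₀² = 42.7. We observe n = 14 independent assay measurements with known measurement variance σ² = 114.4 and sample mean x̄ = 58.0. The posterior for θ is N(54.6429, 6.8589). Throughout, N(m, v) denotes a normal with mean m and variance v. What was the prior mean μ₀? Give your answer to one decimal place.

μ₀ = 37.1

The posterior mean is a precision-weighted average: μ_n = (τ₀μ₀ + τ_data·x̄)/(τ₀+τ_data), with τ₀=1/σ₀² and τ_data=n/σ².
Here τ₀ = 1/42.7 = 0.023419 and τ_data = 14/114.4 = 0.122378, so τ_n = 0.145797.
Rearranging for μ₀: μ₀ = (μ_n·τ_n − τ_data·x̄)/τ₀ = (54.6429·0.145797 − 0.122378·58.0) / 0.023419 = 0.868847/0.023419 ≈ 37.1.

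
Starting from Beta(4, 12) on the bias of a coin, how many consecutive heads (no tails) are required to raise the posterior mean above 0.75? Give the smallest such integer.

After k heads and 0 tails the posterior is Beta(4+k, 12), with mean (4+k)/(4+12+k).
Set (4+k)/(16+k) > 0.75 and solve: k > (0.75·16 − 4)/(1 − 0.75) = 32.000.
The smallest integer exceeding 32.000 is 33, and checking k=33: (37)/(49) = 0.7551 > 0.75.

k = 33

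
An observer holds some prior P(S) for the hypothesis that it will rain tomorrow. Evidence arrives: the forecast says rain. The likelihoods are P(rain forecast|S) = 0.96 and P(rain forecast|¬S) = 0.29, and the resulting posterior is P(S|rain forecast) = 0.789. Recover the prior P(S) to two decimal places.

P(S) = 0.53

In odds form, posterior odds = prior odds × likelihood ratio, so prior odds = posterior odds ÷ LR.
Posterior odds = 0.789/(1−0.789) = 3.7393. LR = 0.96/0.29 = 3.3103.
Prior odds = 3.7393/3.3103 = 1.1296, so P(S) = 1.1296/(1+1.1296) ≈ 0.53.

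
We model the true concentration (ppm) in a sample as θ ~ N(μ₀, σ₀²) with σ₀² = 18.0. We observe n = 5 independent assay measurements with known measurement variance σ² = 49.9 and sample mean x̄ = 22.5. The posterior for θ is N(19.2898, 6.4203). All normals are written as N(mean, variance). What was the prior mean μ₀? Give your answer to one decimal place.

μ₀ = 13.5

With known observation variance, the Normal–Normal posterior has precision τ_n = τ₀ + n/σ² and mean μ_n = (τ₀μ₀ + (n/σ²)x̄)/τ_n.
Here τ₀ = 1/18.0 = 0.055556 and τ_data = 5/49.9 = 0.100200, so τ_n = 0.155756.
Rearranging for μ₀: μ₀ = (μ_n·τ_n − τ_data·x̄)/τ₀ = (19.2898·0.155756 − 0.100200·22.5) / 0.055556 = 0.750002/0.055556 ≈ 13.5.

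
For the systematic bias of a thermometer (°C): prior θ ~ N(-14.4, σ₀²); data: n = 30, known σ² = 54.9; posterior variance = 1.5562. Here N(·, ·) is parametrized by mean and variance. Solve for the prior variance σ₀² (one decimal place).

Posterior precision equals prior precision plus data precision: 1/σ_n² = 1/σ₀² + n/σ².
So 1/σ₀² = 1/1.5562 − 30/54.9 = 0.642591 − 0.546448 = 0.096143.
Hence σ₀² = 1/0.096143 ≈ 10.4.

σ₀² = 10.4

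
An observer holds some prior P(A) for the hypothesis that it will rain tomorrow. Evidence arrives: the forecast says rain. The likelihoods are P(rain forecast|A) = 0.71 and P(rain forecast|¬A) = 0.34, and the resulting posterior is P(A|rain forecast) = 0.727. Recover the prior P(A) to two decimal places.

P(A) = 0.56

Bayes' rule in odds form gives O(A|E) = O(A)·[P(E|A)/P(E|¬A)], hence O(A) = O(A|E)/LR.
Posterior odds = 0.727/(1−0.727) = 2.6630. LR = 0.71/0.34 = 2.0882.
Prior odds = 2.6630/2.0882 = 1.2753, so P(A) = 1.2753/(1+1.2753) ≈ 0.56.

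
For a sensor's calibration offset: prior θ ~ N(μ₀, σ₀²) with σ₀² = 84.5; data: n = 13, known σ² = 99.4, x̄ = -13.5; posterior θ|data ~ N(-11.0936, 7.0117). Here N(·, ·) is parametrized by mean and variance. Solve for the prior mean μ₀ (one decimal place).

μ₀ = 15.5

The posterior mean is a precision-weighted average: μ_n = (τ₀μ₀ + τ_data·x̄)/(τ₀+τ_data), with τ₀=1/σ₀² and τ_data=n/σ².
Here τ₀ = 1/84.5 = 0.011834 and τ_data = 13/99.4 = 0.130785, so τ_n = 0.142619.
Rearranging for μ₀: μ₀ = (μ_n·τ_n − τ_data·x̄)/τ₀ = (-11.0936·0.142619 − 0.130785·-13.5) / 0.011834 = 0.183439/0.011834 ≈ 15.5.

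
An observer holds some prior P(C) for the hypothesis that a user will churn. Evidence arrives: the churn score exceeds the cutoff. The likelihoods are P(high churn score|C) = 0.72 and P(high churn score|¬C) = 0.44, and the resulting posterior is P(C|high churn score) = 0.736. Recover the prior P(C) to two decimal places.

Bayes' rule in odds form gives O(C|E) = O(C)·[P(E|C)/P(E|¬C)], hence O(C) = O(C|E)/LR.
Posterior odds = 0.736/(1−0.736) = 2.7879. LR = 0.72/0.44 = 1.6364.
Prior odds = 2.7879/1.6364 = 1.7037, so P(C) = 1.7037/(1+1.7037) ≈ 0.63.

P(C) = 0.63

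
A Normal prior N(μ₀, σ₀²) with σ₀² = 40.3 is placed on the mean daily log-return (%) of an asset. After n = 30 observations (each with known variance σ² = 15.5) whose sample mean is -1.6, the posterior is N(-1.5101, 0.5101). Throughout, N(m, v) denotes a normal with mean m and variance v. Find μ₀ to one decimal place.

With known observation variance, the Normal–Normal posterior has precision τ_n = τ₀ + n/σ² and mean μ_n = (τ₀μ₀ + (n/σ²)x̄)/τ_n.
Here τ₀ = 1/40.3 = 0.024814 and τ_data = 30/15.5 = 1.935484, so τ_n = 1.960298.
Rearranging for μ₀: μ₀ = (μ_n·τ_n − τ_data·x̄)/τ₀ = (-1.5101·1.960298 − 1.935484·-1.6) / 0.024814 = 0.136528/0.024814 ≈ 5.5.

μ₀ = 5.5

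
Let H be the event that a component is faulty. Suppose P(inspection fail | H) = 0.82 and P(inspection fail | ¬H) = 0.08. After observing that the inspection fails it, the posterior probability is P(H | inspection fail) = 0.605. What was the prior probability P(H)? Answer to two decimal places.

P(H) = 0.13

Bayes' rule in odds form gives O(H|E) = O(H)·[P(E|H)/P(E|¬H)], hence O(H) = O(H|E)/LR.
Posterior odds = 0.605/(1−0.605) = 1.5316. LR = 0.82/0.08 = 10.2500.
Prior odds = 1.5316/10.2500 = 0.1494, so P(H) = 0.1494/(1+0.1494) ≈ 0.13.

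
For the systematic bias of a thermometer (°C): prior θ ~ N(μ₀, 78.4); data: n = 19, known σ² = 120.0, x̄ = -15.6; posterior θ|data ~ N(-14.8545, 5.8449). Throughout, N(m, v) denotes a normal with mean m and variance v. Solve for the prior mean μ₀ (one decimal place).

With known observation variance, the Normal–Normal posterior has precision τ_n = τ₀ + n/σ² and mean μ_n = (τ₀μ₀ + (n/σ²)x̄)/τ_n.
Here τ₀ = 1/78.4 = 0.012755 and τ_data = 19/120.0 = 0.158333, so τ_n = 0.171088.
Rearranging for μ₀: μ₀ = (μ_n·τ_n − τ_data·x̄)/τ₀ = (-14.8545·0.171088 − 0.158333·-15.6) / 0.012755 = -0.071432/0.012755 ≈ -5.6.

μ₀ = -5.6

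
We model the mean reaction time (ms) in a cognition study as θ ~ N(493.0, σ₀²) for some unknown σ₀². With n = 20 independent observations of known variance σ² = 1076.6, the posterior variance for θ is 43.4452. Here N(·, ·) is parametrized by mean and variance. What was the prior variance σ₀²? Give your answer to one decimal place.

σ₀² = 225.2

For the Normal–Normal model with known σ², precisions add: τ_n = τ₀ + n/σ².
So 1/σ₀² = 1/43.4452 − 20/1076.6 = 0.023018 − 0.018577 = 0.004441.
Hence σ₀² = 1/0.004441 ≈ 225.2.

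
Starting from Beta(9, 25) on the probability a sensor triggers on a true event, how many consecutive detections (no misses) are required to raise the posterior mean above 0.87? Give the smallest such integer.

After k detections and 0 misses the posterior is Beta(9+k, 25), with mean (9+k)/(9+25+k).
Set (9+k)/(34+k) > 0.87 and solve: k > (0.87·34 − 9)/(1 − 0.87) = 158.308.
The smallest integer exceeding 158.308 is 159, and checking k=159: (168)/(193) = 0.8705 > 0.87.

k = 159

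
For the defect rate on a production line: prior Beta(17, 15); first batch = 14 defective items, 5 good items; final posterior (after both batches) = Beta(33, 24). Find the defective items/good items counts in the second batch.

2 defective items and 4 good items

Sequential conjugate updates are equivalent to a single update on the pooled data, so total successes = posterior α − prior α and total failures = posterior β − prior β.
Total across both batches: 33−17=16 defective items, 24−15=9 good items.
Subtract the first batch: 16−14=2 defective items and 9−5=4 good items.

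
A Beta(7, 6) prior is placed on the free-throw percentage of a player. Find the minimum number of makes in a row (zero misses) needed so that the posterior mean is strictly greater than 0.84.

k = 25

After k makes and 0 misses the posterior is Beta(7+k, 6), with mean (7+k)/(7+6+k).
Set (7+k)/(13+k) > 0.84 and solve: k > (0.84·13 − 7)/(1 − 0.84) = 24.500.
The smallest integer exceeding 24.500 is 25.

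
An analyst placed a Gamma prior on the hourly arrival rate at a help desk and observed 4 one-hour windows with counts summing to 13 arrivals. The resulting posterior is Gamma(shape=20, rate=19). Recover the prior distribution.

Gamma(shape=7, rate=15)

Gamma–Poisson conjugacy: posterior shape = α + Σxᵢ, posterior rate = β + n.
So α = 20 − 13 = 7 and β = 19 − 4 = 15.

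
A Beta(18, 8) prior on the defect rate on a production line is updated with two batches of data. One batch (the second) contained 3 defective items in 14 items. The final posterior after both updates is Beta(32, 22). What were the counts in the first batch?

Sequential conjugate updates are equivalent to a single update on the pooled data, so total successes = posterior α − prior α and total failures = posterior β − prior β.
Total across both batches: 32−18=14 defective items, 22−8=14 good items.
Subtract the second batch: 14−3=11 defective items and 14−11=3 good items.

11 defective items and 3 good items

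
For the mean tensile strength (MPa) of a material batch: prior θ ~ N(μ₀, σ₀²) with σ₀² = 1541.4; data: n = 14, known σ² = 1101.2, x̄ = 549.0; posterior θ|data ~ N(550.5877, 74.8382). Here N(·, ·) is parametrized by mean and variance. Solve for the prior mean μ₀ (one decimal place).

μ₀ = 581.7

With known observation variance, the Normal–Normal posterior has precision τ_n = τ₀ + n/σ² and mean μ_n = (τ₀μ₀ + (n/σ²)x̄)/τ_n.
Here τ₀ = 1/1541.4 = 0.000649 and τ_data = 14/1101.2 = 0.012713, so τ_n = 0.013362.
Rearranging for μ₀: μ₀ = (μ_n·τ_n − τ_data·x̄)/τ₀ = (550.5877·0.013362 − 0.012713·549.0) / 0.000649 = 0.377516/0.000649 ≈ 581.7.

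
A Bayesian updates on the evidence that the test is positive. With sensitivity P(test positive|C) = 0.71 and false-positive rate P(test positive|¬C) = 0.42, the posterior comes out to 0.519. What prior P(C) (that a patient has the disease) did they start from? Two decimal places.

P(C) = 0.39

In odds form, posterior odds = prior odds × likelihood ratio, so prior odds = posterior odds ÷ LR.
Posterior odds = 0.519/(1−0.519) = 1.0790. LR = 0.71/0.42 = 1.6905.
Prior odds = 1.0790/1.6905 = 0.6383, so P(C) = 0.6383/(1+0.6383) ≈ 0.39.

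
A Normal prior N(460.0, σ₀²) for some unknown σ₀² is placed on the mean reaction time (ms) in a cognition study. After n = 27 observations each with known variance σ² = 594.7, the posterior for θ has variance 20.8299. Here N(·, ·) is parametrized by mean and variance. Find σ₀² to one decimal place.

σ₀² = 383.6

For the Normal–Normal model with known σ², precisions add: τ_n = τ₀ + n/σ².
So 1/σ₀² = 1/20.8299 − 27/594.7 = 0.048008 − 0.045401 = 0.002607.
Hence σ₀² = 1/0.002607 ≈ 383.6.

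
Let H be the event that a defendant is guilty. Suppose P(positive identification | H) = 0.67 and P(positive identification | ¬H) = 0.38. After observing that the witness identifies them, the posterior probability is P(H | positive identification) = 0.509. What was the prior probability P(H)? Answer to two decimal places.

In odds form, posterior odds = prior odds × likelihood ratio, so prior odds = posterior odds ÷ LR.
Posterior odds = 0.509/(1−0.509) = 1.0367. LR = 0.67/0.38 = 1.7632.
Prior odds = 1.0367/1.7632 = 0.5880, so P(H) = 0.5880/(1+0.5880) ≈ 0.37.

P(H) = 0.37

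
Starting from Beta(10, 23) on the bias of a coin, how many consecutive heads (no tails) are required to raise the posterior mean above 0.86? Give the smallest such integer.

k = 132

After k heads and 0 tails the posterior is Beta(10+k, 23), with mean (10+k)/(10+23+k).
Set (10+k)/(33+k) > 0.86 and solve: k > (0.86·33 − 10)/(1 − 0.86) = 131.286.
The smallest integer exceeding 131.286 is 132.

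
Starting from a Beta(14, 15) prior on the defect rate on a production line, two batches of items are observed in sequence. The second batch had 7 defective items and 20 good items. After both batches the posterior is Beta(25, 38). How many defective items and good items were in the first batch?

4 defective items and 3 good items

Because Beta–binomial updating is additive in the counts, the combined data contributed (α_post−α_prior, β_post−β_prior) successes and failures.
Total across both batches: 25−14=11 defective items, 38−15=23 good items.
Subtract the second batch: 11−7=4 defective items and 23−20=3 good items.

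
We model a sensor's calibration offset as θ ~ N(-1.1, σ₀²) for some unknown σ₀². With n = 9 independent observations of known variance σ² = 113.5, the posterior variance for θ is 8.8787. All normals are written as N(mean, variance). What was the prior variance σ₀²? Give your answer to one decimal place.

σ₀² = 30.0

Posterior precision equals prior precision plus data precision: 1/σ_n² = 1/σ₀² + n/σ².
So 1/σ₀² = 1/8.8787 − 9/113.5 = 0.112629 − 0.079295 = 0.033334.
Hence σ₀² = 1/0.033334 ≈ 30.0.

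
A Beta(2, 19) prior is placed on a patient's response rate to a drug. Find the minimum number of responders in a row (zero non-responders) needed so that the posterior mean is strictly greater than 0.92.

After k responders and 0 non-responders the posterior is Beta(2+k, 19), with mean (2+k)/(2+19+k).
Set (2+k)/(21+k) > 0.92 and solve: k > (0.92·21 − 2)/(1 − 0.92) = 216.500.
The smallest integer exceeding 216.500 is 217, and checking k=217: (219)/(238) = 0.9202 > 0.92.

k = 217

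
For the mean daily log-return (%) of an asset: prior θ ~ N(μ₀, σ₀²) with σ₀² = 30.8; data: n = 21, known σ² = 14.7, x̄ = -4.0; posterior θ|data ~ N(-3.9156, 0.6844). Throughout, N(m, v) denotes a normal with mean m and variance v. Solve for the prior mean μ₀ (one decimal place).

μ₀ = -0.2

The posterior mean is a precision-weighted average: μ_n = (τ₀μ₀ + τ_data·x̄)/(τ₀+τ_data), with τ₀=1/σ₀² and τ_data=n/σ².
Here τ₀ = 1/30.8 = 0.032468 and τ_data = 21/14.7 = 1.428571, so τ_n = 1.461039.
Rearranging for μ₀: μ₀ = (μ_n·τ_n − τ_data·x̄)/τ₀ = (-3.9156·1.461039 − 1.428571·-4.0) / 0.032468 = -0.006560/0.032468 ≈ -0.2.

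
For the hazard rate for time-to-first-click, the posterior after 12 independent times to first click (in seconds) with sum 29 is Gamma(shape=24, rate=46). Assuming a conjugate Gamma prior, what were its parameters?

Gamma(shape=12, rate=17)

For an exponential likelihood with a Gamma(α, β) prior on the rate, n observations with total T give posterior Gamma(α+n, β+T).
So α = 24 − 12 = 12 and β = 46 − 29 = 17.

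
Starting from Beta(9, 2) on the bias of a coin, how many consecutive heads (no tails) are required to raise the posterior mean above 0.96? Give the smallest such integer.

k = 40

After k heads and 0 tails the posterior is Beta(9+k, 2), with mean (9+k)/(9+2+k).
Set (9+k)/(11+k) > 0.96 and solve: k > (0.96·11 − 9)/(1 − 0.96) = 39.000.
The smallest integer exceeding 39.000 is 40, and checking k=40: (49)/(51) = 0.9608 > 0.96.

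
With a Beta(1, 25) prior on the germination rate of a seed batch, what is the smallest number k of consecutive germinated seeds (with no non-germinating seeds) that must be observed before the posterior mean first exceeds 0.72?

After k germinated seeds and 0 non-germinating seeds the posterior is Beta(1+k, 25), with mean (1+k)/(1+25+k).
Set (1+k)/(26+k) > 0.72 and solve: k > (0.72·26 − 1)/(1 − 0.72) = 63.286.
The smallest integer exceeding 63.286 is 64, and checking k=64: (65)/(90) = 0.7222 > 0.72.

k = 64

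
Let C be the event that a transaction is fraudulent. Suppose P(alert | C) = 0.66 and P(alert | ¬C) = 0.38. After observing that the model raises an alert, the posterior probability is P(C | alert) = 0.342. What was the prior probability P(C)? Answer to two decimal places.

P(C) = 0.23

In odds form, posterior odds = prior odds × likelihood ratio, so prior odds = posterior odds ÷ LR.
Posterior odds = 0.342/(1−0.342) = 0.5198. LR = 0.66/0.38 = 1.7368.
Prior odds = 0.5198/1.7368 = 0.2993, so P(C) = 0.2993/(1+0.2993) ≈ 0.23.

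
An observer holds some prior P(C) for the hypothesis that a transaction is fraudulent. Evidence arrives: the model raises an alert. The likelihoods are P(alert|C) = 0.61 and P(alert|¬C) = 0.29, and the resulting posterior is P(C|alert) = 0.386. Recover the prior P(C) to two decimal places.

In odds form, posterior odds = prior odds × likelihood ratio, so prior odds = posterior odds ÷ LR.
Posterior odds = 0.386/(1−0.386) = 0.6287. LR = 0.61/0.29 = 2.1034.
Prior odds = 0.6287/2.1034 = 0.2989, so P(C) = 0.2989/(1+0.2989) ≈ 0.23.

P(C) = 0.23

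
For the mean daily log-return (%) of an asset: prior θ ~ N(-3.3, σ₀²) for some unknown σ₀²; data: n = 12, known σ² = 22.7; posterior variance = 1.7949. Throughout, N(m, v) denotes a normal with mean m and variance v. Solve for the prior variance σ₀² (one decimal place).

For the Normal–Normal model with known σ², precisions add: τ_n = τ₀ + n/σ².
So 1/σ₀² = 1/1.7949 − 12/22.7 = 0.557134 − 0.528634 = 0.028500.
Hence σ₀² = 1/0.028500 ≈ 35.1.

σ₀² = 35.1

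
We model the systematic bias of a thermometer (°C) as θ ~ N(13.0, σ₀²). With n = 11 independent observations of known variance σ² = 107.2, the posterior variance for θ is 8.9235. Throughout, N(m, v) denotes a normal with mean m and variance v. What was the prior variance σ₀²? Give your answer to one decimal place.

Posterior precision equals prior precision plus data precision: 1/σ_n² = 1/σ₀² + n/σ².
So 1/σ₀² = 1/8.9235 − 11/107.2 = 0.112064 − 0.102612 = 0.009452.
Hence σ₀² = 1/0.009452 ≈ 105.8.

σ₀² = 105.8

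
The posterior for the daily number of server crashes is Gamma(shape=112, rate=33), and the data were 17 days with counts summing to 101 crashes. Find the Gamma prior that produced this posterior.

A Gamma(α, β) prior (rate parametrization) on a Poisson rate with n observations summing to S gives posterior Gamma(α+S, β+n).
So α = 112 − 101 = 11 and β = 33 − 17 = 16.

Gamma(shape=11, rate=16)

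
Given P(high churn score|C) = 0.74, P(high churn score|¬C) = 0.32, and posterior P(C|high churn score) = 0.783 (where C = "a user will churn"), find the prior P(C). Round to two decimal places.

Bayes' rule in odds form gives O(C|E) = O(C)·[P(E|C)/P(E|¬C)], hence O(C) = O(C|E)/LR.
Posterior odds = 0.783/(1−0.783) = 3.6083. LR = 0.74/0.32 = 2.3125.
Prior odds = 3.6083/2.3125 = 1.5603, so P(C) = 1.5603/(1+1.5603) ≈ 0.61.

P(C) = 0.61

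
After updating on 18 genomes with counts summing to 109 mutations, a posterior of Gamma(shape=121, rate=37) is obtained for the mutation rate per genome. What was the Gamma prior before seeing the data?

Gamma(shape=12, rate=19)

Gamma–Poisson conjugacy: posterior shape = α + Σxᵢ, posterior rate = β + n.
So α = 121 − 109 = 12 and β = 37 − 18 = 19.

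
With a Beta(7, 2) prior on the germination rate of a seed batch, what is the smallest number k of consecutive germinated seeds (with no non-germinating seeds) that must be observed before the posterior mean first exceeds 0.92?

After k germinated seeds and 0 non-germinating seeds the posterior is Beta(7+k, 2), with mean (7+k)/(7+2+k).
Set (7+k)/(9+k) > 0.92 and solve: k > (0.92·9 − 7)/(1 − 0.92) = 16.000.
The smallest integer exceeding 16.000 is 17.

k = 17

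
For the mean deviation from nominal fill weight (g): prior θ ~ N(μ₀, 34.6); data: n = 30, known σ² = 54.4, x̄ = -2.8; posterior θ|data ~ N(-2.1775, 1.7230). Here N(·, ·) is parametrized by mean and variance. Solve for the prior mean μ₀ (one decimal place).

The posterior mean is a precision-weighted average: μ_n = (τ₀μ₀ + τ_data·x̄)/(τ₀+τ_data), with τ₀=1/σ₀² and τ_data=n/σ².
Here τ₀ = 1/34.6 = 0.028902 and τ_data = 30/54.4 = 0.551471, so τ_n = 0.580373.
Rearranging for μ₀: μ₀ = (μ_n·τ_n − τ_data·x̄)/τ₀ = (-2.1775·0.580373 − 0.551471·-2.8) / 0.028902 = 0.280357/0.028902 ≈ 9.7.

μ₀ = 9.7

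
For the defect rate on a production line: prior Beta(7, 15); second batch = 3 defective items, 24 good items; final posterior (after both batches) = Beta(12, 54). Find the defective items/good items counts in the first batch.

Sequential conjugate updates are equivalent to a single update on the pooled data, so total successes = posterior α − prior α and total failures = posterior β − prior β.
Total across both batches: 12−7=5 defective items, 54−15=39 good items.
Subtract the second batch: 5−3=2 defective items and 39−24=15 good items.

2 defective items and 15 good items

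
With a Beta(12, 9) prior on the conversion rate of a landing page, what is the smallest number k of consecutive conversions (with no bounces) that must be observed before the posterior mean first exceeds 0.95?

After k conversions and 0 bounces the posterior is Beta(12+k, 9), with mean (12+k)/(12+9+k).
Set (12+k)/(21+k) > 0.95 and solve: k > (0.95·21 − 12)/(1 − 0.95) = 159.000.
The smallest integer exceeding 159.000 is 160.

k = 160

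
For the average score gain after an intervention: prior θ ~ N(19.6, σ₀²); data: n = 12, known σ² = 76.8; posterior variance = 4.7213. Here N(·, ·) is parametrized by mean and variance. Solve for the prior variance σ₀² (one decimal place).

σ₀² = 18.0

For the Normal–Normal model with known σ², precisions add: τ_n = τ₀ + n/σ².
So 1/σ₀² = 1/4.7213 − 12/76.8 = 0.211806 − 0.156250 = 0.055556.
Hence σ₀² = 1/0.055556 ≈ 18.0.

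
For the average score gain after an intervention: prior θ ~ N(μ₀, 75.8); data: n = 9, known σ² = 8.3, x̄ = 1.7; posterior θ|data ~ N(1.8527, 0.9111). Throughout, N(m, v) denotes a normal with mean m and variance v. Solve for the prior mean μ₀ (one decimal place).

The posterior mean is a precision-weighted average: μ_n = (τ₀μ₀ + τ_data·x̄)/(τ₀+τ_data), with τ₀=1/σ₀² and τ_data=n/σ².
Here τ₀ = 1/75.8 = 0.013193 and τ_data = 9/8.3 = 1.084337, so τ_n = 1.097530.
Rearranging for μ₀: μ₀ = (μ_n·τ_n − τ_data·x̄)/τ₀ = (1.8527·1.097530 − 1.084337·1.7) / 0.013193 = 0.190021/0.013193 ≈ 14.4.

μ₀ = 14.4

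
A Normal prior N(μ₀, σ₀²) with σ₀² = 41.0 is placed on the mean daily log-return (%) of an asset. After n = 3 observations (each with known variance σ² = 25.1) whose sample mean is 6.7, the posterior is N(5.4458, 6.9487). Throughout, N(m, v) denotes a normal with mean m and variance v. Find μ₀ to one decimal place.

μ₀ = -0.7

The posterior mean is a precision-weighted average: μ_n = (τ₀μ₀ + τ_data·x̄)/(τ₀+τ_data), with τ₀=1/σ₀² and τ_data=n/σ².
Here τ₀ = 1/41.0 = 0.024390 and τ_data = 3/25.1 = 0.119522, so τ_n = 0.143912.
Rearranging for μ₀: μ₀ = (μ_n·τ_n − τ_data·x̄)/τ₀ = (5.4458·0.143912 − 0.119522·6.7) / 0.024390 = -0.017081/0.024390 ≈ -0.7.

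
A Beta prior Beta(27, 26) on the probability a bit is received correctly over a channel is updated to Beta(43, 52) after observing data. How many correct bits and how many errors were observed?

Under Beta–binomial conjugacy the posterior parameters are (α+s, β+f).
So s = 43 − 27 = 16 and f = 52 − 26 = 26.

16 correct bits and 26 errors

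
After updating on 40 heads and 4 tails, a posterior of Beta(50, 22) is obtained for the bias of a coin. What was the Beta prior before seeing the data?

A Beta(α, β) prior with s successes and f failures in binomial data gives a Beta(α+s, β+f) posterior.
So α = 50 − 40 = 10 and β = 22 − 4 = 18.

Beta(10, 18)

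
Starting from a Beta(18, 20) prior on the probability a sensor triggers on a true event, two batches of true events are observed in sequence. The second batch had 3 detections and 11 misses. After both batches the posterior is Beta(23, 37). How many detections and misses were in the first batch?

Because Beta–binomial updating is additive in the counts, the combined data contributed (α_post−α_prior, β_post−β_prior) successes and failures.
Total across both batches: 23−18=5 detections, 37−20=17 misses.
Subtract the second batch: 5−3=2 detections and 17−11=6 misses.

2 detections and 6 misses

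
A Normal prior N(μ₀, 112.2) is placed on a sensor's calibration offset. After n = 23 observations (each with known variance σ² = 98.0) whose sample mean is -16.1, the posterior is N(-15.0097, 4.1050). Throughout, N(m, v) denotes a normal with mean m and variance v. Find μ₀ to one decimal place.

With known observation variance, the Normal–Normal posterior has precision τ_n = τ₀ + n/σ² and mean μ_n = (τ₀μ₀ + (n/σ²)x̄)/τ_n.
Here τ₀ = 1/112.2 = 0.008913 and τ_data = 23/98.0 = 0.234694, so τ_n = 0.243607.
Rearranging for μ₀: μ₀ = (μ_n·τ_n − τ_data·x̄)/τ₀ = (-15.0097·0.243607 − 0.234694·-16.1) / 0.008913 = 0.122105/0.008913 ≈ 13.7.

μ₀ = 13.7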